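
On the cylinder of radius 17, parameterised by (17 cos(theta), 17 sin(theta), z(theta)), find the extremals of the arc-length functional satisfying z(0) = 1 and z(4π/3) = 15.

Parameterise the cylinder of radius R = 17 as
    r(θ) = (17 cos θ, 17 sin θ, z(θ)).
The arc-length element is
    ds = sqrt(289 + (dz/dθ)^2) dθ,
so the Lagrangian is L = sqrt(289 + z'^2).
L depends on z' only, not on z or θ, so ∂L/∂z = 0 and
    ∂L/∂z' = z' / sqrt(289 + z'^2).
The Euler-Lagrange equation gives
    d/dθ( z' / sqrt(289 + z'^2) ) = 0,
so z' is constant. Integrating once:
    z(θ) = a θ + b,
a helix on the cylinder (a straight line when the cylinder is unrolled). The constants a, b are determined by the endpoint conditions.
With endpoint conditions z(0) = 1 and z(4π/3) = 15: from z(0) = b we get b = 1, and a·4π/3 + 1 = 15 gives a = 21/(2π), so
    z(θ) = (21/(2π)) θ + 1.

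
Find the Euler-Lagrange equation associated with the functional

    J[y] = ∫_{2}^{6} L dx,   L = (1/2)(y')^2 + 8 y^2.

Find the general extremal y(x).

The Lagrangian is L = (1/2)(y')^2 + 8 y^2.
∂L/∂y = 16y.
∂L/∂y' = y'.
The Euler-Lagrange equation d/dx(∂L/∂y') − ∂L/∂y = 0 becomes:
    y'' - 16 y = 0
General solution: y(x) = A e^(4x) + B e^(-4x), where A and B are arbitrary constants fixed by the endpoint conditions.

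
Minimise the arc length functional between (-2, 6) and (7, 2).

Arc-length functional: J[y] = ∫ sqrt(1 + (y')^2) dx.
Lagrangian L = sqrt(1 + (y')^2) has no explicit y dependence, so ∂L/∂y = 0 and the Euler-Lagrange equation gives
    d/dx( y' / sqrt(1 + (y')^2) ) = 0  ⇒  y' / sqrt(1 + (y')^2) = const.
Hence y' is constant, so y(x) is affine.
Fitting the endpoints (-2, 6) and (7, 2):
    slope m = (2 − 6) / (7 − (-2)) = -4/9,
    intercept c = 6 − m·(-2) = 46/9.
Extremal: y(x) = (-4/9) x + 46/9.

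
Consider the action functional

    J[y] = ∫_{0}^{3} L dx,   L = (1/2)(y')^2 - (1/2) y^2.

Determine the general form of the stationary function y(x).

The Lagrangian is L = (1/2)(y')^2 - (1/2) y^2.
∂L/∂y = -y.
∂L/∂y' = y'.
The Euler-Lagrange equation d/dx(∂L/∂y') − ∂L/∂y = 0 becomes:
    y'' + y = 0
General solution: y(x) = A sin(x) + B cos(x), where A and B are arbitrary constants fixed by the endpoint conditions.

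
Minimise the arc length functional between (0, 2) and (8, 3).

Arc-length functional: J[y] = ∫ sqrt(1 + (y')^2) dx.
Lagrangian L = sqrt(1 + (y')^2) has no explicit y dependence, so ∂L/∂y = 0 and the Euler-Lagrange equation gives
    d/dx( y' / sqrt(1 + (y')^2) ) = 0  ⇒  y' / sqrt(1 + (y')^2) = const.
Hence y' is constant, so y(x) is affine.
Fitting the endpoints (0, 2) and (8, 3):
    slope m = (3 − 2) / (8 − 0) = 1/8,
    intercept c = 2 − m·0 = 2.
Extremal: y(x) = (1/8) x + 2.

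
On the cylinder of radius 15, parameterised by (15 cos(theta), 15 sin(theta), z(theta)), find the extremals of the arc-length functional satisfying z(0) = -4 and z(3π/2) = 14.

Parameterise the cylinder of radius R = 15 as
    r(θ) = (15 cos θ, 15 sin θ, z(θ)).
The arc-length element is
    ds = sqrt(225 + (dz/dθ)^2) dθ,
so the Lagrangian is L = sqrt(225 + z'^2).
L depends on z' only, not on z or θ, so ∂L/∂z = 0 and
    ∂L/∂z' = z' / sqrt(225 + z'^2).
The Euler-Lagrange equation gives
    d/dθ( z' / sqrt(225 + z'^2) ) = 0,
so z' is constant. Integrating once:
    z(θ) = a θ + b,
a helix on the cylinder (a straight line when the cylinder is unrolled). The constants a, b are determined by the endpoint conditions.
With endpoint conditions z(0) = -4 and z(3π/2) = 14: from z(0) = b we get b = -4, and a·3π/2 + -4 = 14 gives a = 12/π, so
    z(θ) = (12/π) θ − 4.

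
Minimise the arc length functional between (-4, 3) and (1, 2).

Arc-length functional: J[y] = ∫ sqrt(1 + (y')^2) dx.
Lagrangian L = sqrt(1 + (y')^2) has no explicit y dependence, so ∂L/∂y = 0 and the Euler-Lagrange equation gives
    d/dx( y' / sqrt(1 + (y')^2) ) = 0  ⇒  y' / sqrt(1 + (y')^2) = const.
Hence y' is constant, so y(x) is affine.
Fitting the endpoints (-4, 3) and (1, 2):
    slope m = (2 − 3) / (1 − (-4)) = -1/5,
    intercept c = 3 − m·(-4) = 11/5.
Extremal: y(x) = (-1/5) x + 11/5.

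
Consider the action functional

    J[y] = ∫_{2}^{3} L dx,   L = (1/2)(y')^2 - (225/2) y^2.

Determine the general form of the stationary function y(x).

The Lagrangian is L = (1/2)(y')^2 - (225/2) y^2.
∂L/∂y = -225y.
∂L/∂y' = y'.
The Euler-Lagrange equation d/dx(∂L/∂y') − ∂L/∂y = 0 becomes:
    y'' + 225 y = 0
General solution: y(x) = A sin(15x) + B cos(15x), where A and B are arbitrary constants fixed by the endpoint conditions.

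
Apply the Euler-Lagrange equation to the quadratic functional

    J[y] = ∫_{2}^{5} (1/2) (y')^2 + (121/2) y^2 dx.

The Lagrangian is L = (1/2) (y')^2 + (121/2) y^2.
Compute ∂L/∂y = 121y, ∂L/∂y' = y'.
The Euler-Lagrange equation d/dx(∂L/∂y') − ∂L/∂y = 0 reduces to
    y'' − 121 y = 0.
Its general solution is
    y(x) = A e^(11x) + B e^(−11x),
with A, B fixed by the endpoint conditions.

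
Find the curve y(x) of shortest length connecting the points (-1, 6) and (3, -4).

Arc-length functional: J[y] = ∫ sqrt(1 + (y')^2) dx.
Lagrangian L = sqrt(1 + (y')^2) has no explicit y dependence, so ∂L/∂y = 0 and the Euler-Lagrange equation gives
    d/dx( y' / sqrt(1 + (y')^2) ) = 0  ⇒  y' / sqrt(1 + (y')^2) = const.
Hence y' is constant, so y(x) is affine.
Fitting the endpoints (-1, 6) and (3, -4):
    slope m = ((-4) − 6) / (3 − (-1)) = -5/2,
    intercept c = 6 − m·(-1) = 7/2.
Extremal: y(x) = (-5/2) x + 7/2.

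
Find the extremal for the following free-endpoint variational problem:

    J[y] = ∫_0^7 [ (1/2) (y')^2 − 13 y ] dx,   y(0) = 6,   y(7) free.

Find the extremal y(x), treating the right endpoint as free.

The Lagrangian L = (1/2) (y')^2 − 13 y gives
    ∂L/∂y = −13,   ∂L/∂y' = y'.
Euler-Lagrange: d/dx(y') − (−13) = 0, i.e. y'' + 13 = 0, so
    y(x) = −(13/2) x^2 + C1 x + C2.
Fixed left endpoint y(0) = 6 ⇒ C2 = 6.
The right endpoint x = 7 is free, so the natural (transversality) condition is ∂L/∂y' |_{x=7} = 0, i.e. y'(7) = 0.
Compute y'(x) = −13 x + C1, so y'(7) = −91 + C1 = 0 ⇒ C1 = 91.
Therefore the extremal is
    y(x) = −(13/2) x^2 + 91 x + 6.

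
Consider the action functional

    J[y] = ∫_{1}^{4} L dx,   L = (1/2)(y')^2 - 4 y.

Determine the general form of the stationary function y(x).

The Lagrangian is L = (1/2)(y')^2 - 4 y.
∂L/∂y = -4.
∂L/∂y' = y'.
The Euler-Lagrange equation d/dx(∂L/∂y') − ∂L/∂y = 0 becomes:
    y'' + 4 = 0
General solution: y(x) = -2 x^2 + A x + B, where A and B are arbitrary constants fixed by the endpoint conditions.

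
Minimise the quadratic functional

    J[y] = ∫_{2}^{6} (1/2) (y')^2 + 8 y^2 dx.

The Lagrangian is L = (1/2) (y')^2 + 8 y^2.
Compute ∂L/∂y = 16y, ∂L/∂y' = y'.
The Euler-Lagrange equation d/dx(∂L/∂y') − ∂L/∂y = 0 reduces to
    y'' − 16 y = 0.
Its general solution is
    y(x) = A e^(4x) + B e^(−4x),
with A, B fixed by the endpoint conditions.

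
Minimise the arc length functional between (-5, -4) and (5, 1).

Arc-length functional: J[y] = ∫ sqrt(1 + (y')^2) dx.
Lagrangian L = sqrt(1 + (y')^2) has no explicit y dependence, so ∂L/∂y = 0 and the Euler-Lagrange equation gives
    d/dx( y' / sqrt(1 + (y')^2) ) = 0  ⇒  y' / sqrt(1 + (y')^2) = const.
Hence y' is constant, so y(x) is affine.
Fitting the endpoints (-5, -4) and (5, 1):
    slope m = (1 − (-4)) / (5 − (-5)) = 1/2,
    intercept c = (-4) − m·(-5) = -3/2.
Extremal: y(x) = (1/2) x - 3/2.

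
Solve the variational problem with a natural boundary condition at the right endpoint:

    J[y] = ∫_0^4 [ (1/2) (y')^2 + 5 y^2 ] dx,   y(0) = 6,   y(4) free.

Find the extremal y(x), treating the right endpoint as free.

The Lagrangian L = (1/2) (y')^2 + 5 y^2 gives
    ∂L/∂y = 10 y,   ∂L/∂y' = y'.
Euler-Lagrange: y'' − 10 y = 0.
With k = sqrt(10), the general solution is
    y(x) = A cosh(sqrt(10) x) + B sinh(sqrt(10) x).
Fixed left endpoint y(0) = 6 ⇒ A = 6.
The right endpoint x = 4 is free, so the natural (transversality) condition is ∂L/∂y' |_{x=4} = 0, i.e. y'(4) = 0.
Compute y'(x) = A k sinh(k x) + B k cosh(k x), so
    y'(4) = A k sinh(k·4) + B k cosh(k·4) = 0
    ⇒ B = −A tanh(k·4) = − 6 tanh(sqrt(10)·4).
Therefore the extremal is
    y(x) = 6 cosh(sqrt(10) x) − 6 tanh(sqrt(10)·4) sinh(sqrt(10) x).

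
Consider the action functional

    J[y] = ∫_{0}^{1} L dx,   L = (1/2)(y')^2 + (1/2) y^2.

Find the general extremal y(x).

The Lagrangian is L = (1/2)(y')^2 + (1/2) y^2.
∂L/∂y = y.
∂L/∂y' = y'.
The Euler-Lagrange equation d/dx(∂L/∂y') − ∂L/∂y = 0 becomes:
    y'' - y = 0
General solution: y(x) = A e^x + B e^(-x), where A and B are arbitrary constants fixed by the endpoint conditions.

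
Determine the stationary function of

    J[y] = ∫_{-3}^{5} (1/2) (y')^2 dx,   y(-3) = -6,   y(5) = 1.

The Lagrangian is L = (1/2) (y')^2.
Compute ∂L/∂y = 0, ∂L/∂y' = y'.
The Euler-Lagrange equation d/dx(∂L/∂y') − ∂L/∂y = 0 reduces to
    y'' = 0.
Its general solution is
    y(x) = A x + B,
with A, B fixed by the endpoint conditions.
Applying the endpoint conditions y(-3) = -6 and y(5) = 1: solve A·-3 + B = -6 and A·5 + B = 1. Subtracting gives A(5 − -3) = 1 − -6, so A = 7/8, and B = -6 − A·-3 = -27/8. Therefore
    y(x) = (7/8) x - 27/8.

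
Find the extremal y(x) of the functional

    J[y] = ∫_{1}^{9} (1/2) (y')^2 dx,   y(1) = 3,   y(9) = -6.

The Lagrangian is L = (1/2) (y')^2.
Compute ∂L/∂y = 0, ∂L/∂y' = y'.
The Euler-Lagrange equation d/dx(∂L/∂y') − ∂L/∂y = 0 reduces to
    y'' = 0.
Its general solution is
    y(x) = A x + B,
with A, B fixed by the endpoint conditions.
Applying the endpoint conditions y(1) = 3 and y(9) = -6: solve A·1 + B = 3 and A·9 + B = -6. Subtracting gives A(9 − 1) = -6 − 3, so A = -9/8, and B = 3 − A·1 = 33/8. Therefore
    y(x) = (-9/8) x + 33/8.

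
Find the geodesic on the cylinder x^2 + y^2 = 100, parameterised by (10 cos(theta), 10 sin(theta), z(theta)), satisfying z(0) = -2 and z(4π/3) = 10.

Parameterise the cylinder of radius R = 10 as
    r(θ) = (10 cos θ, 10 sin θ, z(θ)).
The arc-length element is
    ds = sqrt(100 + (dz/dθ)^2) dθ,
so the Lagrangian is L = sqrt(100 + z'^2).
L depends on z' only, not on z or θ, so ∂L/∂z = 0 and
    ∂L/∂z' = z' / sqrt(100 + z'^2).
The Euler-Lagrange equation gives
    d/dθ( z' / sqrt(100 + z'^2) ) = 0,
so z' is constant. Integrating once:
    z(θ) = a θ + b,
a helix on the cylinder (a straight line when the cylinder is unrolled). The constants a, b are determined by the endpoint conditions.
With endpoint conditions z(0) = -2 and z(4π/3) = 10: from z(0) = b we get b = -2, and a·4π/3 + -2 = 10 gives a = 9/π, so
    z(θ) = (9/π) θ − 2.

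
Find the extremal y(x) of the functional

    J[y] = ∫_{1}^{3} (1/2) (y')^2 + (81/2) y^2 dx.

The Lagrangian is L = (1/2) (y')^2 + (81/2) y^2.
Compute ∂L/∂y = 81y, ∂L/∂y' = y'.
The Euler-Lagrange equation d/dx(∂L/∂y') − ∂L/∂y = 0 reduces to
    y'' − 81 y = 0.
Its general solution is
    y(x) = A e^(9x) + B e^(−9x),
with A, B fixed by the endpoint conditions.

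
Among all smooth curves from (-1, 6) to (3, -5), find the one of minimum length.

Arc-length functional: J[y] = ∫ sqrt(1 + (y')^2) dx.
Lagrangian L = sqrt(1 + (y')^2) has no explicit y dependence, so ∂L/∂y = 0 and the Euler-Lagrange equation gives
    d/dx( y' / sqrt(1 + (y')^2) ) = 0  ⇒  y' / sqrt(1 + (y')^2) = const.
Hence y' is constant, so y(x) is affine.
Fitting the endpoints (-1, 6) and (3, -5):
    slope m = ((-5) − 6) / (3 − (-1)) = -11/4,
    intercept c = 6 − m·(-1) = 13/4.
Extremal: y(x) = (-11/4) x + 13/4.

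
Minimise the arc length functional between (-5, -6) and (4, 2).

Arc-length functional: J[y] = ∫ sqrt(1 + (y')^2) dx.
Lagrangian L = sqrt(1 + (y')^2) has no explicit y dependence, so ∂L/∂y = 0 and the Euler-Lagrange equation gives
    d/dx( y' / sqrt(1 + (y')^2) ) = 0  ⇒  y' / sqrt(1 + (y')^2) = const.
Hence y' is constant, so y(x) is affine.
Fitting the endpoints (-5, -6) and (4, 2):
    slope m = (2 − (-6)) / (4 − (-5)) = 8/9,
    intercept c = (-6) − m·(-5) = -14/9.
Extremal: y(x) = (8/9) x - 14/9.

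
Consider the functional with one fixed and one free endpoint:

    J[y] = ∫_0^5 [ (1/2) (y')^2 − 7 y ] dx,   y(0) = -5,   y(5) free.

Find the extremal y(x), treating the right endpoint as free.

The Lagrangian L = (1/2) (y')^2 − 7 y gives
    ∂L/∂y = −7,   ∂L/∂y' = y'.
Euler-Lagrange: d/dx(y') − (−7) = 0, i.e. y'' + 7 = 0, so
    y(x) = −(7/2) x^2 + C1 x + C2.
Fixed left endpoint y(0) = -5 ⇒ C2 = -5.
The right endpoint x = 5 is free, so the natural (transversality) condition is ∂L/∂y' |_{x=5} = 0, i.e. y'(5) = 0.
Compute y'(x) = −7 x + C1, so y'(5) = −35 + C1 = 0 ⇒ C1 = 35.
Therefore the extremal is
    y(x) = −(7/2) x^2 + 35 x − 5.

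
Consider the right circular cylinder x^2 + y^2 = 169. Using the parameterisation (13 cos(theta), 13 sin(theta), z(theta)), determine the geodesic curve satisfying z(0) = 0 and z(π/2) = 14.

Parameterise the cylinder of radius R = 13 as
    r(θ) = (13 cos θ, 13 sin θ, z(θ)).
The arc-length element is
    ds = sqrt(169 + (dz/dθ)^2) dθ,
so the Lagrangian is L = sqrt(169 + z'^2).
L depends on z' only, not on z or θ, so ∂L/∂z = 0 and
    ∂L/∂z' = z' / sqrt(169 + z'^2).
The Euler-Lagrange equation gives
    d/dθ( z' / sqrt(169 + z'^2) ) = 0,
so z' is constant. Integrating once:
    z(θ) = a θ + b,
a helix on the cylinder (a straight line when the cylinder is unrolled). The constants a, b are determined by the endpoint conditions.
With endpoint conditions z(0) = 0 and z(π/2) = 14: from z(0) = b we get b = 0, and a·π/2 + 0 = 14 gives a = 28/π, so
    z(θ) = (28/π) θ.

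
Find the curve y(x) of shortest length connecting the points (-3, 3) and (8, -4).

Arc-length functional: J[y] = ∫ sqrt(1 + (y')^2) dx.
Lagrangian L = sqrt(1 + (y')^2) has no explicit y dependence, so ∂L/∂y = 0 and the Euler-Lagrange equation gives
    d/dx( y' / sqrt(1 + (y')^2) ) = 0  ⇒  y' / sqrt(1 + (y')^2) = const.
Hence y' is constant, so y(x) is affine.
Fitting the endpoints (-3, 3) and (8, -4):
    slope m = ((-4) − 3) / (8 − (-3)) = -7/11,
    intercept c = 3 − m·(-3) = 12/11.
Extremal: y(x) = (-7/11) x + 12/11.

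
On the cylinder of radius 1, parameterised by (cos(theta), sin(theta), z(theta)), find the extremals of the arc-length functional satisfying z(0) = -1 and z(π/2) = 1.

Parameterise the cylinder of radius R = 1 as
    r(θ) = (cos θ, sin θ, z(θ)).
The arc-length element is
    ds = sqrt(1 + (dz/dθ)^2) dθ,
so the Lagrangian is L = sqrt(1 + z'^2).
L depends on z' only, not on z or θ, so ∂L/∂z = 0 and
    ∂L/∂z' = z' / sqrt(1 + z'^2).
The Euler-Lagrange equation gives
    d/dθ( z' / sqrt(1 + z'^2) ) = 0,
so z' is constant. Integrating once:
    z(θ) = a θ + b,
a helix on the cylinder (a straight line when the cylinder is unrolled). The constants a, b are determined by the endpoint conditions.
With endpoint conditions z(0) = -1 and z(π/2) = 1: from z(0) = b we get b = -1, and a·π/2 + -1 = 1 gives a = 4/π, so
    z(θ) = (4/π) θ − 1.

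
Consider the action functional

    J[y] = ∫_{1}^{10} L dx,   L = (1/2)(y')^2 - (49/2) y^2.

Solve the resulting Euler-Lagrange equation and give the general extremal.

The Lagrangian is L = (1/2)(y')^2 - (49/2) y^2.
∂L/∂y = -49y.
∂L/∂y' = y'.
The Euler-Lagrange equation d/dx(∂L/∂y') − ∂L/∂y = 0 becomes:
    y'' + 49 y = 0
General solution: y(x) = A sin(7x) + B cos(7x), where A and B are arbitrary constants fixed by the endpoint conditions.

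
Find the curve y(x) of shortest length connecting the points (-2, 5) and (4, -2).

Arc-length functional: J[y] = ∫ sqrt(1 + (y')^2) dx.
Lagrangian L = sqrt(1 + (y')^2) has no explicit y dependence, so ∂L/∂y = 0 and the Euler-Lagrange equation gives
    d/dx( y' / sqrt(1 + (y')^2) ) = 0  ⇒  y' / sqrt(1 + (y')^2) = const.
Hence y' is constant, so y(x) is affine.
Fitting the endpoints (-2, 5) and (4, -2):
    slope m = ((-2) − 5) / (4 − (-2)) = -7/6,
    intercept c = 5 − m·(-2) = 8/3.
Extremal: y(x) = (-7/6) x + 8/3.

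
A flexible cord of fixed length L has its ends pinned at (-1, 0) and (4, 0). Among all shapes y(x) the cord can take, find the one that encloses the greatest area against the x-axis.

Set up the augmented Lagrangian using a multiplier λ for the length constraint:
    F(y, y') = y − λ sqrt(1 + y'^2).
F has no explicit x dependence, so the Beltrami identity yields a first integral
    F − y' ∂F/∂y' = C.
Compute ∂F/∂y' = −λ y' / sqrt(1 + y'^2). Then
    y − λ sqrt(1 + y'^2) + λ y'^2 / sqrt(1 + y'^2) = C
    ⇒  y − λ / sqrt(1 + y'^2) = C.
Solving for y' and integrating gives
    (x − a)^2 + (y − b)^2 = λ^2,
a circular arc of radius λ. The constants a, b are determined by the endpoint conditions y(-1) = y(4) = 0, and λ is fixed implicitly by the length constraint
    ∫_{-1}^{4} sqrt(1 + y'^2) dx = L.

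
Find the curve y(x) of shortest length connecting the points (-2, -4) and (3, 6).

Arc-length functional: J[y] = ∫ sqrt(1 + (y')^2) dx.
Lagrangian L = sqrt(1 + (y')^2) has no explicit y dependence, so ∂L/∂y = 0 and the Euler-Lagrange equation gives
    d/dx( y' / sqrt(1 + (y')^2) ) = 0  ⇒  y' / sqrt(1 + (y')^2) = const.
Hence y' is constant, so y(x) is affine.
Fitting the endpoints (-2, -4) and (3, 6):
    slope m = (6 − (-4)) / (3 − (-2)) = 2,
    intercept c = (-4) − m·(-2) = 0.
Extremal: y(x) = 2 x.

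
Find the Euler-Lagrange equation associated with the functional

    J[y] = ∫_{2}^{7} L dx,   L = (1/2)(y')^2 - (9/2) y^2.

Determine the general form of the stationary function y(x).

The Lagrangian is L = (1/2)(y')^2 - (9/2) y^2.
∂L/∂y = -9y.
∂L/∂y' = y'.
The Euler-Lagrange equation d/dx(∂L/∂y') − ∂L/∂y = 0 becomes:
    y'' + 9 y = 0
General solution: y(x) = A sin(3x) + B cos(3x), where A and B are arbitrary constants fixed by the endpoint conditions.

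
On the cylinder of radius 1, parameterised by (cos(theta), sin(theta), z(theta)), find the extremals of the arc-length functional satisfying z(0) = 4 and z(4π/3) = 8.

Parameterise the cylinder of radius R = 1 as
    r(θ) = (cos θ, sin θ, z(θ)).
The arc-length element is
    ds = sqrt(1 + (dz/dθ)^2) dθ,
so the Lagrangian is L = sqrt(1 + z'^2).
L depends on z' only, not on z or θ, so ∂L/∂z = 0 and
    ∂L/∂z' = z' / sqrt(1 + z'^2).
The Euler-Lagrange equation gives
    d/dθ( z' / sqrt(1 + z'^2) ) = 0,
so z' is constant. Integrating once:
    z(θ) = a θ + b,
a helix on the cylinder (a straight line when the cylinder is unrolled). The constants a, b are determined by the endpoint conditions.
With endpoint conditions z(0) = 4 and z(4π/3) = 8: from z(0) = b we get b = 4, and a·4π/3 + 4 = 8 gives a = 3/π, so
    z(θ) = (3/π) θ + 4.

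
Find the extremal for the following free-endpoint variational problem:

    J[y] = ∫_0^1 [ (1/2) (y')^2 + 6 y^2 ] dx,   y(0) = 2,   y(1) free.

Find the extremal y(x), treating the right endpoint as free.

The Lagrangian L = (1/2) (y')^2 + 6 y^2 gives
    ∂L/∂y = 12 y,   ∂L/∂y' = y'.
Euler-Lagrange: y'' − 12 y = 0.
With k = sqrt(12), the general solution is
    y(x) = A cosh(sqrt(12) x) + B sinh(sqrt(12) x).
Fixed left endpoint y(0) = 2 ⇒ A = 2.
The right endpoint x = 1 is free, so the natural (transversality) condition is ∂L/∂y' |_{x=1} = 0, i.e. y'(1) = 0.
Compute y'(x) = A k sinh(k x) + B k cosh(k x), so
    y'(1) = A k sinh(k·1) + B k cosh(k·1) = 0
    ⇒ B = −A tanh(k·1) = − 2 tanh(sqrt(12)·1).
Therefore the extremal is
    y(x) = 2 cosh(sqrt(12) x) − 2 tanh(sqrt(12)·1) sinh(sqrt(12) x).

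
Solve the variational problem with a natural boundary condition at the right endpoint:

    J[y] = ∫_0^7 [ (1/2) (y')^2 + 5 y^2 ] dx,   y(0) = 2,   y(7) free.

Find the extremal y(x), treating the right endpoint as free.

The Lagrangian L = (1/2) (y')^2 + 5 y^2 gives
    ∂L/∂y = 10 y,   ∂L/∂y' = y'.
Euler-Lagrange: y'' − 10 y = 0.
With k = sqrt(10), the general solution is
    y(x) = A cosh(sqrt(10) x) + B sinh(sqrt(10) x).
Fixed left endpoint y(0) = 2 ⇒ A = 2.
The right endpoint x = 7 is free, so the natural (transversality) condition is ∂L/∂y' |_{x=7} = 0, i.e. y'(7) = 0.
Compute y'(x) = A k sinh(k x) + B k cosh(k x), so
    y'(7) = A k sinh(k·7) + B k cosh(k·7) = 0
    ⇒ B = −A tanh(k·7) = − 2 tanh(sqrt(10)·7).
Therefore the extremal is
    y(x) = 2 cosh(sqrt(10) x) − 2 tanh(sqrt(10)·7) sinh(sqrt(10) x).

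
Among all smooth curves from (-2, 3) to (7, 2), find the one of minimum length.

Arc-length functional: J[y] = ∫ sqrt(1 + (y')^2) dx.
Lagrangian L = sqrt(1 + (y')^2) has no explicit y dependence, so ∂L/∂y = 0 and the Euler-Lagrange equation gives
    d/dx( y' / sqrt(1 + (y')^2) ) = 0  ⇒  y' / sqrt(1 + (y')^2) = const.
Hence y' is constant, so y(x) is affine.
Fitting the endpoints (-2, 3) and (7, 2):
    slope m = (2 − 3) / (7 − (-2)) = -1/9,
    intercept c = 3 − m·(-2) = 25/9.
Extremal: y(x) = (-1/9) x + 25/9.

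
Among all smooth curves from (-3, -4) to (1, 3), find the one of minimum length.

Arc-length functional: J[y] = ∫ sqrt(1 + (y')^2) dx.
Lagrangian L = sqrt(1 + (y')^2) has no explicit y dependence, so ∂L/∂y = 0 and the Euler-Lagrange equation gives
    d/dx( y' / sqrt(1 + (y')^2) ) = 0  ⇒  y' / sqrt(1 + (y')^2) = const.
Hence y' is constant, so y(x) is affine.
Fitting the endpoints (-3, -4) and (1, 3):
    slope m = (3 − (-4)) / (1 − (-3)) = 7/4,
    intercept c = (-4) − m·(-3) = 5/4.
Extremal: y(x) = (7/4) x + 5/4.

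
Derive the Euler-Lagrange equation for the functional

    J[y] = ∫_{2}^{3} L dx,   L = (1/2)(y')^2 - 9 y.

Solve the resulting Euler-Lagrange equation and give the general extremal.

The Lagrangian is L = (1/2)(y')^2 - 9 y.
∂L/∂y = -9.
∂L/∂y' = y'.
The Euler-Lagrange equation d/dx(∂L/∂y') − ∂L/∂y = 0 becomes:
    y'' + 9 = 0
General solution: y(x) = -(9/2) x^2 + A x + B, where A and B are arbitrary constants fixed by the endpoint conditions.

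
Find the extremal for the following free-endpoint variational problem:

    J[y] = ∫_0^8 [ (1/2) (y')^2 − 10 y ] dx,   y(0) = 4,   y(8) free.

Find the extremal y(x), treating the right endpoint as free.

The Lagrangian L = (1/2) (y')^2 − 10 y gives
    ∂L/∂y = −10,   ∂L/∂y' = y'.
Euler-Lagrange: d/dx(y') − (−10) = 0, i.e. y'' + 10 = 0, so
    y(x) = −(10/2) x^2 + C1 x + C2.
Fixed left endpoint y(0) = 4 ⇒ C2 = 4.
The right endpoint x = 8 is free, so the natural (transversality) condition is ∂L/∂y' |_{x=8} = 0, i.e. y'(8) = 0.
Compute y'(x) = −10 x + C1, so y'(8) = −80 + C1 = 0 ⇒ C1 = 80.
Therefore the extremal is
    y(x) = −5 x^2 + 80 x + 4.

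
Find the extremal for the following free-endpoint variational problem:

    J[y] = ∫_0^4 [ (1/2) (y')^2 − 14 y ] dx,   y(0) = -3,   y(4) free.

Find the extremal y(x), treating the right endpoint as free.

The Lagrangian L = (1/2) (y')^2 − 14 y gives
    ∂L/∂y = −14,   ∂L/∂y' = y'.
Euler-Lagrange: d/dx(y') − (−14) = 0, i.e. y'' + 14 = 0, so
    y(x) = −(14/2) x^2 + C1 x + C2.
Fixed left endpoint y(0) = -3 ⇒ C2 = -3.
The right endpoint x = 4 is free, so the natural (transversality) condition is ∂L/∂y' |_{x=4} = 0, i.e. y'(4) = 0.
Compute y'(x) = −14 x + C1, so y'(4) = −56 + C1 = 0 ⇒ C1 = 56.
Therefore the extremal is
    y(x) = −7 x^2 + 56 x − 3.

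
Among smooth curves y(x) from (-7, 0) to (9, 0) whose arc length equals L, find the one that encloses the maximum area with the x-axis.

Set up the augmented Lagrangian using a multiplier λ for the length constraint:
    F(y, y') = y − λ sqrt(1 + y'^2).
F has no explicit x dependence, so the Beltrami identity yields a first integral
    F − y' ∂F/∂y' = C.
Compute ∂F/∂y' = −λ y' / sqrt(1 + y'^2). Then
    y − λ sqrt(1 + y'^2) + λ y'^2 / sqrt(1 + y'^2) = C
    ⇒  y − λ / sqrt(1 + y'^2) = C.
Solving for y' and integrating gives
    (x − a)^2 + (y − b)^2 = λ^2,
a circular arc of radius λ. The constants a, b are determined by the endpoint conditions y(-7) = y(9) = 0, and λ is fixed implicitly by the length constraint
    ∫_{-7}^{9} sqrt(1 + y'^2) dx = L.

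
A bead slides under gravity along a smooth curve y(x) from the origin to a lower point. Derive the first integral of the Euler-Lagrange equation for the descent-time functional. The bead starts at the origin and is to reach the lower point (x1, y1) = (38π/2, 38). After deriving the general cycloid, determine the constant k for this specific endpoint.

The Lagrangian L = sqrt((1 + y'^2) / y) has no explicit x dependence, so the Beltrami identity applies:
    L − y' ∂L/∂y' = C.
Compute ∂L/∂y' = y' / sqrt(y (1 + y'^2)).
Substitute:
    sqrt((1 + y'^2)/y) − y'·y' / sqrt(y (1 + y'^2))
    = (1 + y'^2) / sqrt(y (1 + y'^2)) − y'^2 / sqrt(y (1 + y'^2))
    = 1 / sqrt(y (1 + y'^2)) = C.
Squaring and rearranging gives the first integral
    y (1 + y'^2) = 1/C^2 =: k   (constant).
Solving this first-order ODE by the substitution
    y = (k/2)(1 − cos θ)
yields the cycloid parameterisation
    x(θ) = (k/2)(θ − sin θ),   y(θ) = (k/2)(1 − cos θ).
The constant k is fixed by the endpoint condition.
Now fit the given lower endpoint (x1, y1) = (38π/2, 38). At the bottom of the first arch (θ = π), the parametric equations give
    y(π) = (k/2)(1 − cos π) = k,
    x(π) = (k/2)(π − sin π) = kπ/2.
Matching y(π) = 38 gives k = 38, consistent with x(π) = 38π/2. Therefore the specific cycloid is
    x(θ) = (38/2)(θ − sin θ),   y(θ) = (38/2)(1 − cos θ).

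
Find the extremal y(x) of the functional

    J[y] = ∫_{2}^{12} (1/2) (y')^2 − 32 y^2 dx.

The Lagrangian is L = (1/2) (y')^2 − 32 y^2.
Compute ∂L/∂y = -64y, ∂L/∂y' = y'.
The Euler-Lagrange equation d/dx(∂L/∂y') − ∂L/∂y = 0 reduces to
    y'' + 64 y = 0.
Its general solution is
    y(x) = A sin(8x) + B cos(8x),
with A, B fixed by the endpoint conditions.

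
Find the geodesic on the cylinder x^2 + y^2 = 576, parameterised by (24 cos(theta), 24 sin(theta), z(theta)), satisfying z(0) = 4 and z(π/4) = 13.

Parameterise the cylinder of radius R = 24 as
    r(θ) = (24 cos θ, 24 sin θ, z(θ)).
The arc-length element is
    ds = sqrt(576 + (dz/dθ)^2) dθ,
so the Lagrangian is L = sqrt(576 + z'^2).
L depends on z' only, not on z or θ, so ∂L/∂z = 0 and
    ∂L/∂z' = z' / sqrt(576 + z'^2).
The Euler-Lagrange equation gives
    d/dθ( z' / sqrt(576 + z'^2) ) = 0,
so z' is constant. Integrating once:
    z(θ) = a θ + b,
a helix on the cylinder (a straight line when the cylinder is unrolled). The constants a, b are determined by the endpoint conditions.
With endpoint conditions z(0) = 4 and z(π/4) = 13: from z(0) = b we get b = 4, and a·π/4 + 4 = 13 gives a = 36/π, so
    z(θ) = (36/π) θ + 4.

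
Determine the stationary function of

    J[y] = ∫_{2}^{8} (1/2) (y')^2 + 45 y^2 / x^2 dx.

The Lagrangian is L = (1/2) (y')^2 + 45 y^2 / x^2.
Compute ∂L/∂y = 90y/x^2, ∂L/∂y' = y'.
The Euler-Lagrange equation d/dx(∂L/∂y') − ∂L/∂y = 0 reduces to
    y'' − 90/x^2 · y = 0  (x > 0).
Its general solution is
    y(x) = A x^10 + B x^(-9),
with A, B fixed by the endpoint conditions.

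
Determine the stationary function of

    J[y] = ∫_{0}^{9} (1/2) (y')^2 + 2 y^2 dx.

The Lagrangian is L = (1/2) (y')^2 + 2 y^2.
Compute ∂L/∂y = 4y, ∂L/∂y' = y'.
The Euler-Lagrange equation d/dx(∂L/∂y') − ∂L/∂y = 0 reduces to
    y'' − 4 y = 0.
Its general solution is
    y(x) = A e^(2x) + B e^(−2x),
with A, B fixed by the endpoint conditions.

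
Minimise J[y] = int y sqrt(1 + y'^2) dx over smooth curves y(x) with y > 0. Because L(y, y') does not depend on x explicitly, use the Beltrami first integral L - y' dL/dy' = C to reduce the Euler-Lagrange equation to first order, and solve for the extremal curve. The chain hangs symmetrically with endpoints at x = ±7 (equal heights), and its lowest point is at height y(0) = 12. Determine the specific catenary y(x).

The Lagrangian L(y, y') = y sqrt(1 + y'^2) has no explicit x dependence, so the Beltrami identity applies:
    L − y' ∂L/∂y' = C.
Compute ∂L/∂y' = y · y' / sqrt(1 + y'^2). Then
    L − y' ∂L/∂y'
    = y sqrt(1 + y'^2) − y · y'^2 / sqrt(1 + y'^2)
    = y (1 + y'^2 − y'^2) / sqrt(1 + y'^2)
    = y / sqrt(1 + y'^2) = C.
Squaring gives y^2 = C^2 (1 + y'^2), i.e.
    y'^2 = y^2 / C^2 − 1.
Separating variables,
    dy / sqrt(y^2 − C^2) = dx / C,
and integrating gives arccosh(y / C) = (x − a)/C, so
    y(x) = C cosh((x − a)/C),
the catenary. The constants C and a are fixed by the two endpoint conditions (and, for the hanging-chain problem, the length constraint selects C).
Now fit the given data. The endpoints x = ±7 are symmetric at equal height, so the catenary is even about its minimum: a = 0 and y(x) = C cosh(x/C). The lowest point is y(0) = C cosh(0) = C, and we are told y(0) = 12, so C = 12. Therefore
    y(x) = 12 cosh(x/12),
and at the endpoints
    y(±7) = 12 cosh(7/12).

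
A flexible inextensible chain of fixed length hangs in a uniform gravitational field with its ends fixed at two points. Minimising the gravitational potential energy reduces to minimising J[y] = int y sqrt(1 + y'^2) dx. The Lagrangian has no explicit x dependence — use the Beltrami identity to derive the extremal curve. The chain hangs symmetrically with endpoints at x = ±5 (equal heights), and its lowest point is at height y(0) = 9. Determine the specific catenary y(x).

The Lagrangian L(y, y') = y sqrt(1 + y'^2) has no explicit x dependence, so the Beltrami identity applies:
    L − y' ∂L/∂y' = C.
Compute ∂L/∂y' = y · y' / sqrt(1 + y'^2). Then
    L − y' ∂L/∂y'
    = y sqrt(1 + y'^2) − y · y'^2 / sqrt(1 + y'^2)
    = y (1 + y'^2 − y'^2) / sqrt(1 + y'^2)
    = y / sqrt(1 + y'^2) = C.
Squaring gives y^2 = C^2 (1 + y'^2), i.e.
    y'^2 = y^2 / C^2 − 1.
Separating variables,
    dy / sqrt(y^2 − C^2) = dx / C,
and integrating gives arccosh(y / C) = (x − a)/C, so
    y(x) = C cosh((x − a)/C),
the catenary. The constants C and a are fixed by the two endpoint conditions (and, for the hanging-chain problem, the length constraint selects C).
Now fit the given data. The endpoints x = ±5 are symmetric at equal height, so the catenary is even about its minimum: a = 0 and y(x) = C cosh(x/C). The lowest point is y(0) = C cosh(0) = C, and we are told y(0) = 9, so C = 9. Therefore
    y(x) = 9 cosh(x/9),
and at the endpoints
    y(±5) = 9 cosh(5/9).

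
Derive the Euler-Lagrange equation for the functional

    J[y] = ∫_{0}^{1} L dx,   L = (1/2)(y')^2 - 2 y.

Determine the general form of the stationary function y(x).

The Lagrangian is L = (1/2)(y')^2 - 2 y.
∂L/∂y = -2.
∂L/∂y' = y'.
The Euler-Lagrange equation d/dx(∂L/∂y') − ∂L/∂y = 0 becomes:
    y'' + 2 = 0
General solution: y(x) = -x^2 + A x + B, where A and B are arbitrary constants fixed by the endpoint conditions.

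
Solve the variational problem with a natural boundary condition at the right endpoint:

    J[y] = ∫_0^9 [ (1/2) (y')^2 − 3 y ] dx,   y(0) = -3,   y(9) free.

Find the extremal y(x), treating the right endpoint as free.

The Lagrangian L = (1/2) (y')^2 − 3 y gives
    ∂L/∂y = −3,   ∂L/∂y' = y'.
Euler-Lagrange: d/dx(y') − (−3) = 0, i.e. y'' + 3 = 0, so
    y(x) = −(3/2) x^2 + C1 x + C2.
Fixed left endpoint y(0) = -3 ⇒ C2 = -3.
The right endpoint x = 9 is free, so the natural (transversality) condition is ∂L/∂y' |_{x=9} = 0, i.e. y'(9) = 0.
Compute y'(x) = −3 x + C1, so y'(9) = −27 + C1 = 0 ⇒ C1 = 27.
Therefore the extremal is
    y(x) = −(3/2) x^2 + 27 x − 3.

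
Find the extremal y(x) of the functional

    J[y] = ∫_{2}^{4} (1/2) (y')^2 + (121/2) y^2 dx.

The Lagrangian is L = (1/2) (y')^2 + (121/2) y^2.
Compute ∂L/∂y = 121y, ∂L/∂y' = y'.
The Euler-Lagrange equation d/dx(∂L/∂y') − ∂L/∂y = 0 reduces to
    y'' − 121 y = 0.
Its general solution is
    y(x) = A e^(11x) + B e^(−11x),
with A, B fixed by the endpoint conditions.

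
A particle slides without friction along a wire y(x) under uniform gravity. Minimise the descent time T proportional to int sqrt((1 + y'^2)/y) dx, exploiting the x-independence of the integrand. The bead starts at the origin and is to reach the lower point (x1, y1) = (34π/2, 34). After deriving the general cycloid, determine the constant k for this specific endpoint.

The Lagrangian L = sqrt((1 + y'^2) / y) has no explicit x dependence, so the Beltrami identity applies:
    L − y' ∂L/∂y' = C.
Compute ∂L/∂y' = y' / sqrt(y (1 + y'^2)).
Substitute:
    sqrt((1 + y'^2)/y) − y'·y' / sqrt(y (1 + y'^2))
    = (1 + y'^2) / sqrt(y (1 + y'^2)) − y'^2 / sqrt(y (1 + y'^2))
    = 1 / sqrt(y (1 + y'^2)) = C.
Squaring and rearranging gives the first integral
    y (1 + y'^2) = 1/C^2 =: k   (constant).
Solving this first-order ODE by the substitution
    y = (k/2)(1 − cos θ)
yields the cycloid parameterisation
    x(θ) = (k/2)(θ − sin θ),   y(θ) = (k/2)(1 − cos θ).
The constant k is fixed by the endpoint condition.
Now fit the given lower endpoint (x1, y1) = (34π/2, 34). At the bottom of the first arch (θ = π), the parametric equations give
    y(π) = (k/2)(1 − cos π) = k,
    x(π) = (k/2)(π − sin π) = kπ/2.
Matching y(π) = 34 gives k = 34, consistent with x(π) = 34π/2. Therefore the specific cycloid is
    x(θ) = (34/2)(θ − sin θ),   y(θ) = (34/2)(1 − cos θ).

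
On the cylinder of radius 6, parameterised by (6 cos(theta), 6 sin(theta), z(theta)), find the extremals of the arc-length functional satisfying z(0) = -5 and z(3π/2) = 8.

Parameterise the cylinder of radius R = 6 as
    r(θ) = (6 cos θ, 6 sin θ, z(θ)).
The arc-length element is
    ds = sqrt(36 + (dz/dθ)^2) dθ,
so the Lagrangian is L = sqrt(36 + z'^2).
L depends on z' only, not on z or θ, so ∂L/∂z = 0 and
    ∂L/∂z' = z' / sqrt(36 + z'^2).
The Euler-Lagrange equation gives
    d/dθ( z' / sqrt(36 + z'^2) ) = 0,
so z' is constant. Integrating once:
    z(θ) = a θ + b,
a helix on the cylinder (a straight line when the cylinder is unrolled). The constants a, b are determined by the endpoint conditions.
With endpoint conditions z(0) = -5 and z(3π/2) = 8: from z(0) = b we get b = -5, and a·3π/2 + -5 = 8 gives a = 26/(3π), so
    z(θ) = (26/(3π)) θ − 5.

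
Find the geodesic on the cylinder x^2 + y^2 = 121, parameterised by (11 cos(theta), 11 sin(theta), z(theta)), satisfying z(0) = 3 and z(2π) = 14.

Parameterise the cylinder of radius R = 11 as
    r(θ) = (11 cos θ, 11 sin θ, z(θ)).
The arc-length element is
    ds = sqrt(121 + (dz/dθ)^2) dθ,
so the Lagrangian is L = sqrt(121 + z'^2).
L depends on z' only, not on z or θ, so ∂L/∂z = 0 and
    ∂L/∂z' = z' / sqrt(121 + z'^2).
The Euler-Lagrange equation gives
    d/dθ( z' / sqrt(121 + z'^2) ) = 0,
so z' is constant. Integrating once:
    z(θ) = a θ + b,
a helix on the cylinder (a straight line when the cylinder is unrolled). The constants a, b are determined by the endpoint conditions.
With endpoint conditions z(0) = 3 and z(2π) = 14: from z(0) = b we get b = 3, and a·2π + 3 = 14 gives a = 11/(2π), so
    z(θ) = (11/(2π)) θ + 3.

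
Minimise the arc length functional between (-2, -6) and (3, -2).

Arc-length functional: J[y] = ∫ sqrt(1 + (y')^2) dx.
Lagrangian L = sqrt(1 + (y')^2) has no explicit y dependence, so ∂L/∂y = 0 and the Euler-Lagrange equation gives
    d/dx( y' / sqrt(1 + (y')^2) ) = 0  ⇒  y' / sqrt(1 + (y')^2) = const.
Hence y' is constant, so y(x) is affine.
Fitting the endpoints (-2, -6) and (3, -2):
    slope m = ((-2) − (-6)) / (3 − (-2)) = 4/5,
    intercept c = (-6) − m·(-2) = -22/5.
Extremal: y(x) = (4/5) x - 22/5.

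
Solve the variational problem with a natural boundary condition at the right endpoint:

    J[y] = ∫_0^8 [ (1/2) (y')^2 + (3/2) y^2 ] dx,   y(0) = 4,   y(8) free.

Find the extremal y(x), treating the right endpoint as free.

The Lagrangian L = (1/2) (y')^2 + (3/2) y^2 gives
    ∂L/∂y = 3 y,   ∂L/∂y' = y'.
Euler-Lagrange: y'' − 3 y = 0.
With k = sqrt(3), the general solution is
    y(x) = A cosh(sqrt(3) x) + B sinh(sqrt(3) x).
Fixed left endpoint y(0) = 4 ⇒ A = 4.
The right endpoint x = 8 is free, so the natural (transversality) condition is ∂L/∂y' |_{x=8} = 0, i.e. y'(8) = 0.
Compute y'(x) = A k sinh(k x) + B k cosh(k x), so
    y'(8) = A k sinh(k·8) + B k cosh(k·8) = 0
    ⇒ B = −A tanh(k·8) = − 4 tanh(sqrt(3)·8).
Therefore the extremal is
    y(x) = 4 cosh(sqrt(3) x) − 4 tanh(sqrt(3)·8) sinh(sqrt(3) x).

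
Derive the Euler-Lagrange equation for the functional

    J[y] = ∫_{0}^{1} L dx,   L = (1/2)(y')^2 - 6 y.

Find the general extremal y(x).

The Lagrangian is L = (1/2)(y')^2 - 6 y.
∂L/∂y = -6.
∂L/∂y' = y'.
The Euler-Lagrange equation d/dx(∂L/∂y') − ∂L/∂y = 0 becomes:
    y'' + 6 = 0
General solution: y(x) = -3 x^2 + A x + B, where A and B are arbitrary constants fixed by the endpoint conditions.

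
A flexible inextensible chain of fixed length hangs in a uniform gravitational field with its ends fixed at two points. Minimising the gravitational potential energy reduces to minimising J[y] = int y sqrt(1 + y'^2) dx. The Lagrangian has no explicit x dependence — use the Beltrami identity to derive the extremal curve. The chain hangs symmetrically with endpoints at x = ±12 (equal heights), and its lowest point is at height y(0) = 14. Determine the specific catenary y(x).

The Lagrangian L(y, y') = y sqrt(1 + y'^2) has no explicit x dependence, so the Beltrami identity applies:
    L − y' ∂L/∂y' = C.
Compute ∂L/∂y' = y · y' / sqrt(1 + y'^2). Then
    L − y' ∂L/∂y'
    = y sqrt(1 + y'^2) − y · y'^2 / sqrt(1 + y'^2)
    = y (1 + y'^2 − y'^2) / sqrt(1 + y'^2)
    = y / sqrt(1 + y'^2) = C.
Squaring gives y^2 = C^2 (1 + y'^2), i.e.
    y'^2 = y^2 / C^2 − 1.
Separating variables,
    dy / sqrt(y^2 − C^2) = dx / C,
and integrating gives arccosh(y / C) = (x − a)/C, so
    y(x) = C cosh((x − a)/C),
the catenary. The constants C and a are fixed by the two endpoint conditions (and, for the hanging-chain problem, the length constraint selects C).
Now fit the given data. The endpoints x = ±12 are symmetric at equal height, so the catenary is even about its minimum: a = 0 and y(x) = C cosh(x/C). The lowest point is y(0) = C cosh(0) = C, and we are told y(0) = 14, so C = 14. Therefore
    y(x) = 14 cosh(x/14),
and at the endpoints
    y(±12) = 14 cosh(12/14).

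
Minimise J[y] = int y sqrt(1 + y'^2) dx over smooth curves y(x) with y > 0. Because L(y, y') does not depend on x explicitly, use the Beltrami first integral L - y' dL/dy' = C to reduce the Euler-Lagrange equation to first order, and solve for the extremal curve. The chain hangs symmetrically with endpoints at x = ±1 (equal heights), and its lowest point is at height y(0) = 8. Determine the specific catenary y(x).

The Lagrangian L(y, y') = y sqrt(1 + y'^2) has no explicit x dependence, so the Beltrami identity applies:
    L − y' ∂L/∂y' = C.
Compute ∂L/∂y' = y · y' / sqrt(1 + y'^2). Then
    L − y' ∂L/∂y'
    = y sqrt(1 + y'^2) − y · y'^2 / sqrt(1 + y'^2)
    = y (1 + y'^2 − y'^2) / sqrt(1 + y'^2)
    = y / sqrt(1 + y'^2) = C.
Squaring gives y^2 = C^2 (1 + y'^2), i.e.
    y'^2 = y^2 / C^2 − 1.
Separating variables,
    dy / sqrt(y^2 − C^2) = dx / C,
and integrating gives arccosh(y / C) = (x − a)/C, so
    y(x) = C cosh((x − a)/C),
the catenary. The constants C and a are fixed by the two endpoint conditions (and, for the hanging-chain problem, the length constraint selects C).
Now fit the given data. The endpoints x = ±1 are symmetric at equal height, so the catenary is even about its minimum: a = 0 and y(x) = C cosh(x/C). The lowest point is y(0) = C cosh(0) = C, and we are told y(0) = 8, so C = 8. Therefore
    y(x) = 8 cosh(x/8),
and at the endpoints
    y(±1) = 8 cosh(1/8).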